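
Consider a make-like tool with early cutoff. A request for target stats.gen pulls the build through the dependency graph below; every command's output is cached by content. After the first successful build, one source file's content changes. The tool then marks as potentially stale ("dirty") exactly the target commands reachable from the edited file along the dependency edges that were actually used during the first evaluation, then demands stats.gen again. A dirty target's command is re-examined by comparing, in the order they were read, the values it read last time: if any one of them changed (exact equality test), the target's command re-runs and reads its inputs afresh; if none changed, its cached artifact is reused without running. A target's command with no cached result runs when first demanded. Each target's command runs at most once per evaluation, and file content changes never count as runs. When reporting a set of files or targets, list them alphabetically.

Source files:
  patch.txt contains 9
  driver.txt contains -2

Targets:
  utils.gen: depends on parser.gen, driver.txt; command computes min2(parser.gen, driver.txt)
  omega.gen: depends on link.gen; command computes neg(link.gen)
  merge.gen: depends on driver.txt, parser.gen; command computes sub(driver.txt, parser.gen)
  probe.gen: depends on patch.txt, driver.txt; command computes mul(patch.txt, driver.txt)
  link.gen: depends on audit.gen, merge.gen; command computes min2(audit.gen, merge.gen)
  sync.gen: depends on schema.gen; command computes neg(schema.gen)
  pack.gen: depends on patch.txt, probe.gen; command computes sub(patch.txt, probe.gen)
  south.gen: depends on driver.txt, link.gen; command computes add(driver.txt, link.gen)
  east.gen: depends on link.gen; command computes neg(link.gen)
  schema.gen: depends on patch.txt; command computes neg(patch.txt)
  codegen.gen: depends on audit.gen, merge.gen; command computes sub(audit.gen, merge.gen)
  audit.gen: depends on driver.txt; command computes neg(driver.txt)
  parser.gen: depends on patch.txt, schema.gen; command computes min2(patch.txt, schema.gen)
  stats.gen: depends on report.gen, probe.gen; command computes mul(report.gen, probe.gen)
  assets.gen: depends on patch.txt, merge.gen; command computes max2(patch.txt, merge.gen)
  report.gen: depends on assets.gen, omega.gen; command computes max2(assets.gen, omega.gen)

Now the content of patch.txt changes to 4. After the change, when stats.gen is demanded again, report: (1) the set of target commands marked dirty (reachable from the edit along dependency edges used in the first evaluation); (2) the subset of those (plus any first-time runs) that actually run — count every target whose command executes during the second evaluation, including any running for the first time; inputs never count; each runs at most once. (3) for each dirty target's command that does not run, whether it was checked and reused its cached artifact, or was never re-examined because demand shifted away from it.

The edit dirties: assets.gen, link.gen, merge.gen, omega.gen, parser.gen, probe.gen, report.gen, schema.gen, stats.gen.
8 target commands run: assets.gen, link.gen, merge.gen, parser.gen, probe.gen, report.gen, schema.gen, stats.gen.
Cache hits after checking: omega.gen.
Note where the cutoff bites: omega.gen is checked, finds nothing changed, and keeps its cache.

First demand of the output computes:
  audit.gen = neg(-2) = 2
  probe.gen = mul(9, -2) = -18
  schema.gen = neg(9) = -9
  parser.gen = min2(9, -9) = -9
  merge.gen = sub(-2, -9) = 7
  assets.gen = max2(9, 7) = 9
  link.gen = min2(2, 7) = 2
  omega.gen = neg(2) = -2
  report.gen = max2(9, -2) = 9
  stats.gen = mul(9, -18) = -162

After the edit, cleaning proceeds:
  probe.gen: a read changed (patch.txt 9->4) — executes, giving -8.
  schema.gen: a read changed (patch.txt 9->4) — executes, giving -4.
  parser.gen: a read changed (patch.txt 9->4; schema.gen -9->-4) — executes, giving -4.
  merge.gen: a read changed (parser.gen -9->-4) — executes, giving 2.
  assets.gen: a read changed (patch.txt 9->4; merge.gen 7->2) — executes, giving 4.
  link.gen: a read changed (merge.gen 7->2) — executes, giving 2 — identical to its old value.
  omega.gen: dirty, but its reads are unchanged (link.gen unchanged); cached -2 stands.
  report.gen: a read changed (assets.gen 9->4) — executes, giving 4.
  stats.gen: a read changed (report.gen 9->4; probe.gen -18->-8) — executes, giving -32.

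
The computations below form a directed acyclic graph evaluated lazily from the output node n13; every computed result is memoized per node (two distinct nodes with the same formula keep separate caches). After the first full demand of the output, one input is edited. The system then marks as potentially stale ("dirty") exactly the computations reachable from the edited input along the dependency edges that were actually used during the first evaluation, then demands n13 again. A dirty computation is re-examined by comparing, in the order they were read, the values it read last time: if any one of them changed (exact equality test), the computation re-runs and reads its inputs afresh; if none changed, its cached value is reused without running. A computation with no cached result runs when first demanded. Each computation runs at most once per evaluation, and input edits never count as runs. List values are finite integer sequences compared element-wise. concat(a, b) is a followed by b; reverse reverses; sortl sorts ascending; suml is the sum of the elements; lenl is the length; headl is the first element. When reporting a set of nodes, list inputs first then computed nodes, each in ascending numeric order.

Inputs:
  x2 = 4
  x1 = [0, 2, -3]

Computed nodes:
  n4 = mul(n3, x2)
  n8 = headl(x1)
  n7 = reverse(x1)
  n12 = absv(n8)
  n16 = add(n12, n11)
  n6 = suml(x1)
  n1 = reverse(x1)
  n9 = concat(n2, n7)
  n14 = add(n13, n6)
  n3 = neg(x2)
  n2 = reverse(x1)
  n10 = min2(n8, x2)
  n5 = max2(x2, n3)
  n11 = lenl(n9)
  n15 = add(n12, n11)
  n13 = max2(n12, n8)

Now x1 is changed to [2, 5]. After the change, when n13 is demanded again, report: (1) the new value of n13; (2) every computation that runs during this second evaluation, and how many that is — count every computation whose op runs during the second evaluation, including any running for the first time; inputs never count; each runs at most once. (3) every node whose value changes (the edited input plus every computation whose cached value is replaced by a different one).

First demand of the output computes:
  n8 = headl([0, 2, -3]) = 0
  n12 = absv(0) = 0
  n13 = max2(0, 0) = 0

After the edit, cleaning proceeds:
  n8: a read changed (x1 [0, 2, -3]->[2, 5]) — executes, giving 2.
  n12: a read changed (n8 0->2) — executes, giving 2.
  n13: a read changed (n12 0->2; n8 0->2) — executes, giving 2.

Demanding n13 again yields 2.
3 computations run: n8, n12, n13.
The nodes whose values change: x1, n8, n12, n13.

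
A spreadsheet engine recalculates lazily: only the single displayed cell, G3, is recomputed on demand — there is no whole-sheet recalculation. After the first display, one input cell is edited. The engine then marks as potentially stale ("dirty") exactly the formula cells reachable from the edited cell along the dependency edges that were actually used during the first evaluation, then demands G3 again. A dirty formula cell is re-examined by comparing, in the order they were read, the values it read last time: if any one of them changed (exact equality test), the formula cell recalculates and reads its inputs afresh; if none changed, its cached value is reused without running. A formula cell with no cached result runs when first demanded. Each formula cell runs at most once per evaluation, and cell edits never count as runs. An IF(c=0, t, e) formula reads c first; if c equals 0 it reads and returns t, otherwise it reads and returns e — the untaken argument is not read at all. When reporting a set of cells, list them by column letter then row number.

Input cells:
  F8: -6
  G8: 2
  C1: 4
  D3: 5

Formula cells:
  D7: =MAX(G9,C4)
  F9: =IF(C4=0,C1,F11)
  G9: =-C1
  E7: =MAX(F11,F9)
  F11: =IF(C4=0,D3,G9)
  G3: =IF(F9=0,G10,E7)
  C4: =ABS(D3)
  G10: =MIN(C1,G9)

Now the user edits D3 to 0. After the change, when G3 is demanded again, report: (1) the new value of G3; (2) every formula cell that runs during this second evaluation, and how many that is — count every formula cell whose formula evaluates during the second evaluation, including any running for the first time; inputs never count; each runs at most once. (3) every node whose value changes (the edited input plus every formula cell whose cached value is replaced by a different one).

First evaluation (everything demanded from the output):
  C4 = ABS(5) = 5
  G9 = -(4) = -4
  F11 = IF(C4=0: C4=5 -> else branch G9) = -4
  F9 = IF(C4=0: C4=5 -> else branch F11) = -4
  E7 = MAX(-4, -4) = -4
  G3 = IF(F9=0: F9=-4 -> else branch E7) = -4

Propagation after the edit:
  C4: runs — D3 5->0; result 0.
  F11: runs — C4 5->0; result 0.
  F9: runs — C4 5->0; F11 -4->0; result 4.
  E7: runs — F11 -4->0; F9 -4->4; result 4.
  G3: runs — F9 -4->4; E7 -4->4; result 4.

New value of G3: 4.
Formula cells that run: C4, E7, F9, F11, G3 — 5 in total.
Values that change: C4, D3, E7, F9, F11, G3.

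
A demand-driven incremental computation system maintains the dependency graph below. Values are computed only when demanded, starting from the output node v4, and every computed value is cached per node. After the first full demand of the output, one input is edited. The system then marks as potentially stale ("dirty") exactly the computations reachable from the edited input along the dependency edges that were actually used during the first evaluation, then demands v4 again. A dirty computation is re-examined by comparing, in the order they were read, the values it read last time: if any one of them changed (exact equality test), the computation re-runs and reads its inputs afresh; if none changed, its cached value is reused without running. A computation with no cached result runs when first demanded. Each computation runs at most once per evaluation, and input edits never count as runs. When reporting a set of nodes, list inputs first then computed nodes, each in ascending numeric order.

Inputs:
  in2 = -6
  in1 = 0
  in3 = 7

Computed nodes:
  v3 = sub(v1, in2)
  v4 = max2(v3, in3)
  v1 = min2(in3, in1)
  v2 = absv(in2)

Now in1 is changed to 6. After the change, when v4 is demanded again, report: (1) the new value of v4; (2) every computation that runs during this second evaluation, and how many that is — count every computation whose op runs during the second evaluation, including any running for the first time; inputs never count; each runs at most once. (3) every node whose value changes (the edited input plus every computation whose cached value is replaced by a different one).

New value of v4: 12.
Computations that run: v1, v3, v4 — 3 in total.
Values that change: in1, v1, v3, v4.

First evaluation (everything demanded from the output):
  v1 = min2(7, 0) = 0
  v3 = sub(0, -6) = 6
  v4 = max2(6, 7) = 7

Propagation after the edit:
  v1: runs — in1 0->6; result 6.
  v3: runs — v1 0->6; result 12.
  v4: runs — v3 6->12; result 12.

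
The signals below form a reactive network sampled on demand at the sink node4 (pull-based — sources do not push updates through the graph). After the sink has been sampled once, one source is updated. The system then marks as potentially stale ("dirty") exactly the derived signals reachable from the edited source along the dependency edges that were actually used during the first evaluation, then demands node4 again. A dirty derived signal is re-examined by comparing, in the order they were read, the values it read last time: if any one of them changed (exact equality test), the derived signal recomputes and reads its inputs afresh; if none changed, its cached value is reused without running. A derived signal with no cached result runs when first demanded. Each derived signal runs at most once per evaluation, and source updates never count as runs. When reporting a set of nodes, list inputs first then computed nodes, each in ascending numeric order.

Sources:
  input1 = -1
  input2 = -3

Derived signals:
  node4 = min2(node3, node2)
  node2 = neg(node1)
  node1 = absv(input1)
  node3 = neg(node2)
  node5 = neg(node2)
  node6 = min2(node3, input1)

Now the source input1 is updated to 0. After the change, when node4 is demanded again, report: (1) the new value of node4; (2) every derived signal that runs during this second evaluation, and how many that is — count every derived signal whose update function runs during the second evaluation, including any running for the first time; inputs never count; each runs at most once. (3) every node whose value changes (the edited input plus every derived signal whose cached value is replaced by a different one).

Initial pass — values computed on the first demand:
  node1 = absv(-1) = 1
  node2 = neg(1) = -1
  node3 = neg(-1) = 1
  node4 = min2(1, -1) = -1

Second demand — change propagation:
  node1: re-runs because input1 -1->0; new result 0.
  node2: re-runs because node1 1->0; new result 0.
  node3: re-runs because node2 -1->0; new result 0.
  node4: re-runs because node3 1->0; node2 -1->0; new result 0.

node4 now evaluates to 0.
Run set: node1, node2, node3, node4 (4 run).
Changed values: input1, node1, node2, node3, node4.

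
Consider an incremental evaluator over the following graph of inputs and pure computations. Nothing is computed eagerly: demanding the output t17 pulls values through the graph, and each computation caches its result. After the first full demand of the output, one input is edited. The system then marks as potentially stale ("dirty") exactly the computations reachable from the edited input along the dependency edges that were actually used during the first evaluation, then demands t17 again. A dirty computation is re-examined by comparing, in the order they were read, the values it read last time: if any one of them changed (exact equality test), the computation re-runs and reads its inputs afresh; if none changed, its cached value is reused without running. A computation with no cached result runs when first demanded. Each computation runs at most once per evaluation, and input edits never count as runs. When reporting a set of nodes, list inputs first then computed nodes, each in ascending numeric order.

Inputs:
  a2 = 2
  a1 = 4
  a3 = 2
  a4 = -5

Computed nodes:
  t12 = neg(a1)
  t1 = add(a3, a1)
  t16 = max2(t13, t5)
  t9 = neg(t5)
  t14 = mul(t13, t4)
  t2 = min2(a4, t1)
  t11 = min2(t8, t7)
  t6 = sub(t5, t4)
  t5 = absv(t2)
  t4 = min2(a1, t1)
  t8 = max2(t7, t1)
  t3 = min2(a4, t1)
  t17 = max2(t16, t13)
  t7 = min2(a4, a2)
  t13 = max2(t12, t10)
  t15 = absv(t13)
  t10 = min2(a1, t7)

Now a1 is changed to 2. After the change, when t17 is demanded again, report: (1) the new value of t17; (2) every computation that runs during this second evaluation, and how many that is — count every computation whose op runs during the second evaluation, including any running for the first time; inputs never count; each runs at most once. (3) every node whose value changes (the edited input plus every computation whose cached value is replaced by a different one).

Initial pass — values computed on the first demand:
  t1 = add(2, 4) = 6
  t2 = min2(-5, 6) = -5
  t5 = absv(-5) = 5
  t7 = min2(-5, 2) = -5
  t10 = min2(4, -5) = -5
  t12 = neg(4) = -4
  t13 = max2(-4, -5) = -4
  t16 = max2(-4, 5) = 5
  t17 = max2(5, -4) = 5

Second demand — change propagation:
  t1: re-runs because a1 4->2; new result 4.
  t2: re-runs because t1 6->4; new result -5 (unchanged).
  t5: re-examined; everything it read last time is the same (t2 unchanged) — cache 5 kept, no run.
  t10: re-runs because a1 4->2; new result -5 (unchanged).
  t12: re-runs because a1 4->2; new result -2.
  t13: re-runs because t12 -4->-2; new result -2.
  t16: re-runs because t13 -4->-2; new result 5 (unchanged).
  t17: re-runs because t13 -4->-2; new result 5 (unchanged).

The important point: at t5 every value read last time is unchanged, so the dirty flag clears without a run.

t17 now evaluates to 5.
Run set: t1, t2, t10, t12, t13, t16, t17 (7 run).
Changed values: a1, t1, t12, t13.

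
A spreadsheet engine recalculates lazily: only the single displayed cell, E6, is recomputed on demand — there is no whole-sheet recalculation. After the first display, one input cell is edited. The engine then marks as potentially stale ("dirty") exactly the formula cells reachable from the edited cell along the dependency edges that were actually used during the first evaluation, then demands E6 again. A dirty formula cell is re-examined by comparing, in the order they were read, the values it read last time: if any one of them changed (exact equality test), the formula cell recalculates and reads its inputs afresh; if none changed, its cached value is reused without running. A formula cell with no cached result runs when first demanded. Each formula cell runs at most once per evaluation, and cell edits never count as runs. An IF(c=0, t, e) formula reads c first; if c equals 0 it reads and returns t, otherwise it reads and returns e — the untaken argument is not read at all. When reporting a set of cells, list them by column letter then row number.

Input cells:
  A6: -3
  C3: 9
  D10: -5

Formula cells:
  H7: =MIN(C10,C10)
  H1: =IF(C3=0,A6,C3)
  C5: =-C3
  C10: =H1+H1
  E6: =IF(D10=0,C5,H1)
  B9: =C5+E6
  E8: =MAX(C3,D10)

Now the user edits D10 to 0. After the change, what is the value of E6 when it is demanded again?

First evaluation (everything demanded from the output):
  H1 = IF(C3=0: C3=9 -> else branch C3) = 9
  E6 = IF(D10=0: D10=-5 -> else branch H1) = 9

Propagation after the edit:
  C5: demanded for the first time — runs, produces -9.
  E6: runs — D10 -5->0; result -9.

Key observation: a condition flipped, so demand reaches new nodes — C5 runs for the first time.

New value of E6: -9.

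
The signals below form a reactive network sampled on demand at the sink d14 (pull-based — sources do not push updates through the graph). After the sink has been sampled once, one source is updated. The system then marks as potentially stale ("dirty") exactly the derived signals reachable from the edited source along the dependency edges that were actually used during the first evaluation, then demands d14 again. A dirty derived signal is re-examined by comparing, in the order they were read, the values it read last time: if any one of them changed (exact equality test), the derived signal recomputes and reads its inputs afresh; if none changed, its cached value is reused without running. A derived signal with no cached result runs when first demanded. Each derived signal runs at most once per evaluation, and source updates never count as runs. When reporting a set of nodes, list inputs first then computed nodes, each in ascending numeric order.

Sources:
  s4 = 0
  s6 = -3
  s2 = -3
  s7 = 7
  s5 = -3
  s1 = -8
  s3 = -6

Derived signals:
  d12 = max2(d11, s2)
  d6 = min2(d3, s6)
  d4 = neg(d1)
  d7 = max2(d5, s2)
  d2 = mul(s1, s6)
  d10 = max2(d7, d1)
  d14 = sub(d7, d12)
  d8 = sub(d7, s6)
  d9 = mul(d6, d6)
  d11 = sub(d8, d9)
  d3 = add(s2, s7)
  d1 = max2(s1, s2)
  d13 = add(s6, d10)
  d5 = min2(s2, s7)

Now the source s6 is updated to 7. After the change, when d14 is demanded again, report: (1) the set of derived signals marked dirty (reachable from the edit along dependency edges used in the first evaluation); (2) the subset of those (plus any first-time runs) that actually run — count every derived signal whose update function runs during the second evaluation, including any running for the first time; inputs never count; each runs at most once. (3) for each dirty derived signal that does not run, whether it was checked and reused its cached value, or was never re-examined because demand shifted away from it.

Initial pass — values computed on the first demand:
  d3 = add(-3, 7) = 4
  d5 = min2(-3, 7) = -3
  d6 = min2(4, -3) = -3
  d7 = max2(-3, -3) = -3
  d8 = sub(-3, -3) = 0
  d9 = mul(-3, -3) = 9
  d11 = sub(0, 9) = -9
  d12 = max2(-9, -3) = -3
  d14 = sub(-3, -3) = 0

Second demand — change propagation:
  d6: re-runs because s6 -3->7; new result 4.
  d8: re-runs because s6 -3->7; new result -10.
  d9: re-runs because d6 -3->4; d6 -3->4; new result 16.
  d11: re-runs because d8 0->-10; d9 9->16; new result -26.
  d12: re-runs because d11 -9->-26; new result -3 (unchanged).
  d14: re-examined; everything it read last time is the same (d7 unchanged, d12 unchanged) — cache 0 kept, no run.

The important point: d12 recomputes to an identical value, and the output ends up unchanged.

Dirty set: d6, d8, d9, d11, d12, d14.
Run set: d6, d8, d9, d11, d12 (5 run).
Re-examined without running (cache reused): d14.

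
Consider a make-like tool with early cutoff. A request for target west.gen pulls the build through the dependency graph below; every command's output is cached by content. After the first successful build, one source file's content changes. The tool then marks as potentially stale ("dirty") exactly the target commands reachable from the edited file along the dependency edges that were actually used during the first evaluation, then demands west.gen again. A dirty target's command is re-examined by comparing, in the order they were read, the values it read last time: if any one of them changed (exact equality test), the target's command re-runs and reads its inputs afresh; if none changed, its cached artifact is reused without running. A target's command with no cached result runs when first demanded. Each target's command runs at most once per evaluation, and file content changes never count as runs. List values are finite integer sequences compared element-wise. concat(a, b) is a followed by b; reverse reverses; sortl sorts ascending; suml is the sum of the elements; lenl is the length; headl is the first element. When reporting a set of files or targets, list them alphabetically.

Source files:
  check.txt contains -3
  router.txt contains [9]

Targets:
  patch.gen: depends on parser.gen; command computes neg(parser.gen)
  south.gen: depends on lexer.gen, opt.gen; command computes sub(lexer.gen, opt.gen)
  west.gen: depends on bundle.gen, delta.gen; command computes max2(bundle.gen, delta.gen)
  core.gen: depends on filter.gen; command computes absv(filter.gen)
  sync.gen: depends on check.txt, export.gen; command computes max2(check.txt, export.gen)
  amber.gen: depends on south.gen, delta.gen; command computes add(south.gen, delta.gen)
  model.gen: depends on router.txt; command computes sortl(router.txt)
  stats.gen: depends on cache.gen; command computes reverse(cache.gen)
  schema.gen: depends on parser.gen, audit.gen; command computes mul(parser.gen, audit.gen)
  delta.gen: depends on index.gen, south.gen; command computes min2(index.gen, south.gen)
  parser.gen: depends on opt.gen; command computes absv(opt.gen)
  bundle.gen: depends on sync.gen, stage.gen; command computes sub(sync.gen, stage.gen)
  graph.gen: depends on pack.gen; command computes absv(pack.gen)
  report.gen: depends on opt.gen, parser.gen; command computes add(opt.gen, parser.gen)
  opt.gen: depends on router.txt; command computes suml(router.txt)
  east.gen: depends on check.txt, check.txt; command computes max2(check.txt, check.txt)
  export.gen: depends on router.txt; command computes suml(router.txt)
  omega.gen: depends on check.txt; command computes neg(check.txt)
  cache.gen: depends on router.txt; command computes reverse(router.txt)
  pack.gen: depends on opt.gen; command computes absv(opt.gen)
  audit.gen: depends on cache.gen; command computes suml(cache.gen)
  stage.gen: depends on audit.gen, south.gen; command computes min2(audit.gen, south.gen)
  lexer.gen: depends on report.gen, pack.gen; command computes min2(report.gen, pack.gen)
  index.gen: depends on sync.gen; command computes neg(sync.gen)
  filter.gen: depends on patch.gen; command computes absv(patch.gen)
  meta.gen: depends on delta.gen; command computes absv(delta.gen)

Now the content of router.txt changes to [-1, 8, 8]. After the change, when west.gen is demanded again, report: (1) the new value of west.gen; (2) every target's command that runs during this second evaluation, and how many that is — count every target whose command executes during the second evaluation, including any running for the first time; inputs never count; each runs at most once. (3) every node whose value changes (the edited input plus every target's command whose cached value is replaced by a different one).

Demanding west.gen again yields 15.
15 target commands run: audit.gen, bundle.gen, cache.gen, delta.gen, export.gen, index.gen, lexer.gen, opt.gen, pack.gen, parser.gen, report.gen, south.gen, stage.gen, sync.gen, west.gen.
The nodes whose values change: audit.gen, bundle.gen, cache.gen, delta.gen, export.gen, index.gen, lexer.gen, opt.gen, pack.gen, parser.gen, report.gen, router.txt, sync.gen, west.gen.

First demand of the output computes:
  cache.gen = reverse([9]) = [9]
  audit.gen = suml([9]) = 9
  export.gen = suml([9]) = 9
  opt.gen = suml([9]) = 9
  pack.gen = absv(9) = 9
  parser.gen = absv(9) = 9
  report.gen = add(9, 9) = 18
  lexer.gen = min2(18, 9) = 9
  south.gen = sub(9, 9) = 0
  stage.gen = min2(9, 0) = 0
  sync.gen = max2(-3, 9) = 9
  bundle.gen = sub(9, 0) = 9
  index.gen = neg(9) = -9
  delta.gen = min2(-9, 0) = -9
  west.gen = max2(9, -9) = 9

After the edit, cleaning proceeds:
  cache.gen: a read changed (router.txt [9]->[-1, 8, 8]) — executes, giving [8, 8, -1].
  audit.gen: a read changed (cache.gen [9]->[8, 8, -1]) — executes, giving 15.
  export.gen: a read changed (router.txt [9]->[-1, 8, 8]) — executes, giving 15.
  opt.gen: a read changed (router.txt [9]->[-1, 8, 8]) — executes, giving 15.
  pack.gen: a read changed (opt.gen 9->15) — executes, giving 15.
  parser.gen: a read changed (opt.gen 9->15) — executes, giving 15.
  report.gen: a read changed (opt.gen 9->15; parser.gen 9->15) — executes, giving 30.
  lexer.gen: a read changed (report.gen 18->30; pack.gen 9->15) — executes, giving 15.
  south.gen: a read changed (lexer.gen 9->15; opt.gen 9->15) — executes, giving 0 — identical to its old value.
  stage.gen: a read changed (audit.gen 9->15) — executes, giving 0 — identical to its old value.
  sync.gen: a read changed (export.gen 9->15) — executes, giving 15.
  bundle.gen: a read changed (sync.gen 9->15) — executes, giving 15.
  index.gen: a read changed (sync.gen 9->15) — executes, giving -15.
  delta.gen: a read changed (index.gen -9->-15) — executes, giving -15.
  west.gen: a read changed (bundle.gen 9->15; delta.gen -9->-15) — executes, giving 15.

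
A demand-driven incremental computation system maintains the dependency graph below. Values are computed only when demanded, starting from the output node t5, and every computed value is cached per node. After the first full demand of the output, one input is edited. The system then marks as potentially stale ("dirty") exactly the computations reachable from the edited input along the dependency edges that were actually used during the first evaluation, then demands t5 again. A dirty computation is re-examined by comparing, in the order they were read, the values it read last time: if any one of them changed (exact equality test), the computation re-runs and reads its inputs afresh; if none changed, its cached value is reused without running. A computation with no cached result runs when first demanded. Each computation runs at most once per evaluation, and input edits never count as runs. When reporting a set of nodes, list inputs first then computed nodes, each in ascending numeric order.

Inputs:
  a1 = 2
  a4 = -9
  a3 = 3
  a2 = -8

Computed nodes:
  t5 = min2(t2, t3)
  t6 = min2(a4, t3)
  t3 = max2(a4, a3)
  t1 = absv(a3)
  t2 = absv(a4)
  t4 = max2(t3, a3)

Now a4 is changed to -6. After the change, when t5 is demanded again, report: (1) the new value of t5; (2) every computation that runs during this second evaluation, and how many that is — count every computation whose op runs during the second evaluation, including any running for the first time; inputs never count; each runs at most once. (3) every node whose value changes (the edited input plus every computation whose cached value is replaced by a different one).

First evaluation (everything demanded from the output):
  t2 = absv(-9) = 9
  t3 = max2(-9, 3) = 3
  t5 = min2(9, 3) = 3

Propagation after the edit:
  t2: runs — a4 -9->-6; result 6.
  t3: runs — a4 -9->-6; result 3 (same value as before).
  t5: runs — t2 9->6; result 3 (same value as before).

New value of t5: 3.
Computations that run: t2, t3, t5 — 3 in total.
Values that change: a4, t2.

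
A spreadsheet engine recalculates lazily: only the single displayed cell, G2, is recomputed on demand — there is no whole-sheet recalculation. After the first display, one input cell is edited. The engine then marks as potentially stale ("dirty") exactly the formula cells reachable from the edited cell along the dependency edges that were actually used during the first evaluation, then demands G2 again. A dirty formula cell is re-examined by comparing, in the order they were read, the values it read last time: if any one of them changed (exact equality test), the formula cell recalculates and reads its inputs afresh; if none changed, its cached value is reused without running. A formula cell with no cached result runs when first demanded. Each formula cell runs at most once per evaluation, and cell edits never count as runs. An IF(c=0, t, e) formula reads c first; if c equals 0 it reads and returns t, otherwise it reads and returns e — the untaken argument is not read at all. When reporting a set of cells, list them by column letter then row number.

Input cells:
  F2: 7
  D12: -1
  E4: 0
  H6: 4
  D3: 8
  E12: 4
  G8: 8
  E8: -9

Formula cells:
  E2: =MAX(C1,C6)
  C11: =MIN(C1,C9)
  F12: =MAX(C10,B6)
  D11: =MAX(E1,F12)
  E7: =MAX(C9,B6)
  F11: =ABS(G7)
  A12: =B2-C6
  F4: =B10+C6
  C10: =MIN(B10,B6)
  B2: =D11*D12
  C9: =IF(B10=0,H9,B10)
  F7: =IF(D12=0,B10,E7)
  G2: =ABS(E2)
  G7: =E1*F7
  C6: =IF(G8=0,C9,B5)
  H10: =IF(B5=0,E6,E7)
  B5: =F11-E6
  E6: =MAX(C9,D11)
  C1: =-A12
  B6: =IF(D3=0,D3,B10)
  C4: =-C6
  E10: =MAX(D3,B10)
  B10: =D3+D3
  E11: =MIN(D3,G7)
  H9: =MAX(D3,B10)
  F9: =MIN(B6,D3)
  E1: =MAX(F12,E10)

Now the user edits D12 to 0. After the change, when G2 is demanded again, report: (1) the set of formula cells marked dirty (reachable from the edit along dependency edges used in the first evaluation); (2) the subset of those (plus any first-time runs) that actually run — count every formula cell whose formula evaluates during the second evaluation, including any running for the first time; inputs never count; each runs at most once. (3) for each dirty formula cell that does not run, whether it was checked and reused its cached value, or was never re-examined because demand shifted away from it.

Marked dirty: A12, B2, B5, C1, C6, E2, F7, F11, G2, G7.
Formula cells that run: A12, B2, C1, E2, F7, G2 — 6 in total.
Checked but reused from cache: B5, C6, F11, G7.
Key observation: the cutoff stops propagation at G7 — its inputs' values are unchanged, so it reuses its cache.

First evaluation (everything demanded from the output):
  B10 = 8 + 8 = 16
  B6 = IF(D3=0: D3=8 -> else branch B10) = 16
  C9 = IF(B10=0: B10=16 -> else branch B10) = 16
  C10 = MIN(16, 16) = 16
  E7 = MAX(16, 16) = 16
  E10 = MAX(8, 16) = 16
  F7 = IF(D12=0: D12=-1 -> else branch E7) = 16
  F12 = MAX(16, 16) = 16
  E1 = MAX(16, 16) = 16
  D11 = MAX(16, 16) = 16
  B2 = 16 * -1 = -16
  E6 = MAX(16, 16) = 16
  G7 = 16 * 16 = 256
  F11 = ABS(256) = 256
  B5 = 256 - 16 = 240
  C6 = IF(G8=0: G8=8 -> else branch B5) = 240
  A12 = -16 - 240 = -256
  C1 = -(-256) = 256
  E2 = MAX(256, 240) = 256
  G2 = ABS(256) = 256

Propagation after the edit:
  B2: runs — D12 -1->0; result 0.
  F7: runs — D12 -1->0; result 16 (same value as before).
  G7: checked — values it read are unchanged (E1 unchanged, F7 unchanged); reused cached 256 without running.
  F11: checked — values it read are unchanged (G7 unchanged); reused cached 256 without running.
  B5: checked — values it read are unchanged (F11 unchanged, E6 unchanged); reused cached 240 without running.
  C6: checked — values it read are unchanged (G8 unchanged, B5 unchanged); reused cached 240 without running.
  A12: runs — B2 -16->0; result -240.
  C1: runs — A12 -256->-240; result 240.
  E2: runs — C1 256->240; result 240.
  G2: runs — E2 256->240; result 240.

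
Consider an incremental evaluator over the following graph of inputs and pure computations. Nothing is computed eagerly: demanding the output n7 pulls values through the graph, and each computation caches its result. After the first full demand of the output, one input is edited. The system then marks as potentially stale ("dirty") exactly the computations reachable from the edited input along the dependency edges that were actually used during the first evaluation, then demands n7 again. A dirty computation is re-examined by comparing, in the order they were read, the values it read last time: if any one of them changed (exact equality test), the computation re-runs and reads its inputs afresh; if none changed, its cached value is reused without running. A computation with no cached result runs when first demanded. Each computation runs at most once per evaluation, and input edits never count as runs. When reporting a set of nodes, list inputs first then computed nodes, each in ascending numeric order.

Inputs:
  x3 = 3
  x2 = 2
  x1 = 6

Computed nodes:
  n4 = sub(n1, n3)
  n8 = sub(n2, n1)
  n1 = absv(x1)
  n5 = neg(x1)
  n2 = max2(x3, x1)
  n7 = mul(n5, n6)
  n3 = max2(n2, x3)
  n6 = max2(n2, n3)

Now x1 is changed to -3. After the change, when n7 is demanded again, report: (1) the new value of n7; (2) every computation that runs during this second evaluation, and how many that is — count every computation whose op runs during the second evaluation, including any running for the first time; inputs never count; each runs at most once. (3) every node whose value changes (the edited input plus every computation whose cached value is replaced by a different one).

Initial pass — values computed on the first demand:
  n2 = max2(3, 6) = 6
  n3 = max2(6, 3) = 6
  n5 = neg(6) = -6
  n6 = max2(6, 6) = 6
  n7 = mul(-6, 6) = -36

Second demand — change propagation:
  n2: re-runs because x1 6->-3; new result 3.
  n3: re-runs because n2 6->3; new result 3.
  n5: re-runs because x1 6->-3; new result 3.
  n6: re-runs because n2 6->3; n3 6->3; new result 3.
  n7: re-runs because n5 -6->3; n6 6->3; new result 9.

n7 now evaluates to 9.
Run set: n2, n3, n5, n6, n7 (5 run).
Changed values: x1, n2, n3, n5, n6, n7.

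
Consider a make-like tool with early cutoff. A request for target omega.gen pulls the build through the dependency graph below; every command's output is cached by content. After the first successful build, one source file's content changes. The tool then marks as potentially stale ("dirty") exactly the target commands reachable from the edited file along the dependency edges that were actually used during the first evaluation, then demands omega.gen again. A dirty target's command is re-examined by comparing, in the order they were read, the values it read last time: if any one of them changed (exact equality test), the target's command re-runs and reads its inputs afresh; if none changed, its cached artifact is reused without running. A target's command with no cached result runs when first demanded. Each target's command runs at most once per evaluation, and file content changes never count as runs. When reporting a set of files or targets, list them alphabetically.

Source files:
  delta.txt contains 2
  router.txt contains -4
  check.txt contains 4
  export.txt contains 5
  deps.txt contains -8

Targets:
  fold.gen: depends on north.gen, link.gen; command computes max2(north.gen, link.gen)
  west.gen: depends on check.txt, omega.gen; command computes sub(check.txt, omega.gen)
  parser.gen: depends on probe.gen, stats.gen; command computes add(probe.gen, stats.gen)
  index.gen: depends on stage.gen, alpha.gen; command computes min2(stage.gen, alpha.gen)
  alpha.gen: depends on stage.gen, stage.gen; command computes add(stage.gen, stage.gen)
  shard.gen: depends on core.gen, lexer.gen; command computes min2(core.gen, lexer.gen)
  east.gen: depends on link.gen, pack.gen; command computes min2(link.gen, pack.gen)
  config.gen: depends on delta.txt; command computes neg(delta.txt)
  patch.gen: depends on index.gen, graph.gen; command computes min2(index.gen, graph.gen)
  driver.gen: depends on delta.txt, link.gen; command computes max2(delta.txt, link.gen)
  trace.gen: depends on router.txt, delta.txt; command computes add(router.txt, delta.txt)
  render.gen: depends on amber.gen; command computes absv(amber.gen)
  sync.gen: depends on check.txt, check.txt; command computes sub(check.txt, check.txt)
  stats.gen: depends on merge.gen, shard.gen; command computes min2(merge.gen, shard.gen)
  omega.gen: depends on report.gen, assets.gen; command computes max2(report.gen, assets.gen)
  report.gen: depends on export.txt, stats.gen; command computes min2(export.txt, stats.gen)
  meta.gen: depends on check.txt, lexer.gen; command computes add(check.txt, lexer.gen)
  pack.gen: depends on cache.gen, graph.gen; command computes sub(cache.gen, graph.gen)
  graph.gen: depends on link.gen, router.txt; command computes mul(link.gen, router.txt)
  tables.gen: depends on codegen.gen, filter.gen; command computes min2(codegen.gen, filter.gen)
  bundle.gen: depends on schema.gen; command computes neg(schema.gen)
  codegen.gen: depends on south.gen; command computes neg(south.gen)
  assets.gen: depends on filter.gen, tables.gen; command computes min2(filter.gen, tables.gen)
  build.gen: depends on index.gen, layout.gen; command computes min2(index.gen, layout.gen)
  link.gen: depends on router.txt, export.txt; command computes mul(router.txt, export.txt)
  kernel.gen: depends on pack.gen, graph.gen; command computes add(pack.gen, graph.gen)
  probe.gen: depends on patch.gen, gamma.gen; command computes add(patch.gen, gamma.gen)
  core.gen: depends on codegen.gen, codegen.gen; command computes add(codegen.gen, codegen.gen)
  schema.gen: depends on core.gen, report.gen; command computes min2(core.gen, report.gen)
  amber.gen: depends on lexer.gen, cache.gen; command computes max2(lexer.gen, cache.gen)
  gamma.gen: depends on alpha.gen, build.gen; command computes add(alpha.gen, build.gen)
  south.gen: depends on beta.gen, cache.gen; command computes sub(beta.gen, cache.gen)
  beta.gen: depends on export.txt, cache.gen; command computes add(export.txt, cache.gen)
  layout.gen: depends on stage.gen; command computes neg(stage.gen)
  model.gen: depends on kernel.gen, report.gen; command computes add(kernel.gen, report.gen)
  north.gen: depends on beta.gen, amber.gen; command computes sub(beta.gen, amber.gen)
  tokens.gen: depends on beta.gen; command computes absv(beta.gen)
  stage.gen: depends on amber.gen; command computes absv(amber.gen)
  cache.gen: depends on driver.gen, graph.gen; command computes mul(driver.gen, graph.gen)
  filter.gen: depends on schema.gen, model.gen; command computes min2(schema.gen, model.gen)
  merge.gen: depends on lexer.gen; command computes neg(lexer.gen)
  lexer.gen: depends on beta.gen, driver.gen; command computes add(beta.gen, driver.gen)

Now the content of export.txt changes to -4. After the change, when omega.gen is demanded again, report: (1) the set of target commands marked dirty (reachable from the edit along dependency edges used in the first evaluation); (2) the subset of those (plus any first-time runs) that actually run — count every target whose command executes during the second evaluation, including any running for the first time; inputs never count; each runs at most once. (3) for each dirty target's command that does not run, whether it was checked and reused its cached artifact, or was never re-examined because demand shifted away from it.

First demand of the output computes:
  link.gen = mul(-4, 5) = -20
  driver.gen = max2(2, -20) = 2
  graph.gen = mul(-20, -4) = 80
  cache.gen = mul(2, 80) = 160
  beta.gen = add(5, 160) = 165
  lexer.gen = add(165, 2) = 167
  merge.gen = neg(167) = -167
  pack.gen = sub(160, 80) = 80
  kernel.gen = add(80, 80) = 160
  south.gen = sub(165, 160) = 5
  codegen.gen = neg(5) = -5
  core.gen = add(-5, -5) = -10
  shard.gen = min2(-10, 167) = -10
  stats.gen = min2(-167, -10) = -167
  report.gen = min2(5, -167) = -167
  model.gen = add(160, -167) = -7
  schema.gen = min2(-10, -167) = -167
  filter.gen = min2(-167, -7) = -167
  tables.gen = min2(-5, -167) = -167
  assets.gen = min2(-167, -167) = -167
  omega.gen = max2(-167, -167) = -167

After the edit, cleaning proceeds:
  link.gen: a read changed (export.txt 5->-4) — executes, giving 16.
  driver.gen: a read changed (link.gen -20->16) — executes, giving 16.
  graph.gen: a read changed (link.gen -20->16) — executes, giving -64.
  cache.gen: a read changed (driver.gen 2->16; graph.gen 80->-64) — executes, giving -1024.
  beta.gen: a read changed (export.txt 5->-4; cache.gen 160->-1024) — executes, giving -1028.
  lexer.gen: a read changed (beta.gen 165->-1028; driver.gen 2->16) — executes, giving -1012.
  merge.gen: a read changed (lexer.gen 167->-1012) — executes, giving 1012.
  pack.gen: a read changed (cache.gen 160->-1024; graph.gen 80->-64) — executes, giving -960.
  kernel.gen: a read changed (pack.gen 80->-960; graph.gen 80->-64) — executes, giving -1024.
  south.gen: a read changed (beta.gen 165->-1028; cache.gen 160->-1024) — executes, giving -4.
  codegen.gen: a read changed (south.gen 5->-4) — executes, giving 4.
  core.gen: a read changed (codegen.gen -5->4; codegen.gen -5->4) — executes, giving 8.
  shard.gen: a read changed (core.gen -10->8; lexer.gen 167->-1012) — executes, giving -1012.
  stats.gen: a read changed (merge.gen -167->1012; shard.gen -10->-1012) — executes, giving -1012.
  report.gen: a read changed (export.txt 5->-4; stats.gen -167->-1012) — executes, giving -1012.
  model.gen: a read changed (kernel.gen 160->-1024; report.gen -167->-1012) — executes, giving -2036.
  schema.gen: a read changed (core.gen -10->8; report.gen -167->-1012) — executes, giving -1012.
  filter.gen: a read changed (schema.gen -167->-1012; model.gen -7->-2036) — executes, giving -2036.
  tables.gen: a read changed (codegen.gen -5->4; filter.gen -167->-2036) — executes, giving -2036.
  assets.gen: a read changed (filter.gen -167->-2036; tables.gen -167->-2036) — executes, giving -2036.
  omega.gen: a read changed (report.gen -167->-1012; assets.gen -167->-2036) — executes, giving -1012.

The edit dirties: assets.gen, beta.gen, cache.gen, codegen.gen, core.gen, driver.gen, filter.gen, graph.gen, kernel.gen, lexer.gen, link.gen, merge.gen, model.gen, omega.gen, pack.gen, report.gen, schema.gen, shard.gen, south.gen, stats.gen, tables.gen.
21 target commands run: assets.gen, beta.gen, cache.gen, codegen.gen, core.gen, driver.gen, filter.gen, graph.gen, kernel.gen, lexer.gen, link.gen, merge.gen, model.gen, omega.gen, pack.gen, report.gen, schema.gen, shard.gen, south.gen, stats.gen, tables.gen.
No dirty target's command escaped a run.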